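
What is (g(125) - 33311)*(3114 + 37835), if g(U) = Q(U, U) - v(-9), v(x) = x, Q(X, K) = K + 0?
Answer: -1358564973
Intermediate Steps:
Q(X, K) = K
g(U) = 9 + U (g(U) = U - 1*(-9) = U + 9 = 9 + U)
(g(125) - 33311)*(3114 + 37835) = ((9 + 125) - 33311)*(3114 + 37835) = (134 - 33311)*40949 = -33177*40949 = -1358564973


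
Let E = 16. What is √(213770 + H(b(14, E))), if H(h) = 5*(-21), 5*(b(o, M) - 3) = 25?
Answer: √213665 ≈ 462.24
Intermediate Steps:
b(o, M) = 8 (b(o, M) = 3 + (⅕)*25 = 3 + 5 = 8)
H(h) = -105
√(213770 + H(b(14, E))) = √(213770 - 105) = √213665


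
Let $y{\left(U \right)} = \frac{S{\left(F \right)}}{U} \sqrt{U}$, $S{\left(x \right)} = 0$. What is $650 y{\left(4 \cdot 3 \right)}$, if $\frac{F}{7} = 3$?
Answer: $0$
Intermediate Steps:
$F = 21$ ($F = 7 \cdot 3 = 21$)
$y{\left(U \right)} = 0$ ($y{\left(U \right)} = \frac{0}{U} \sqrt{U} = 0 \sqrt{U} = 0$)
$650 y{\left(4 \cdot 3 \right)} = 650 \cdot 0 = 0$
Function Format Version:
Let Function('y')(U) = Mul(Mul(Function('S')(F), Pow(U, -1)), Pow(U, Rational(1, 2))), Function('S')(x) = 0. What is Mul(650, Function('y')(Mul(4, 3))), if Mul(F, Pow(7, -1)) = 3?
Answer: 0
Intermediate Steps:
F = 21 (F = Mul(7, 3) = 21)
Function('y')(U) = 0 (Function('y')(U) = Mul(Mul(0, Pow(U, -1)), Pow(U, Rational(1, 2))) = Mul(0, Pow(U, Rational(1, 2))) = 0)
Mul(650, Function('y')(Mul(4, 3))) = Mul(650, 0) = 0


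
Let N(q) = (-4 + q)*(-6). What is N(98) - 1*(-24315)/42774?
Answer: -8033407/14258 ≈ -563.43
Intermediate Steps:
N(q) = 24 - 6*q
N(98) - 1*(-24315)/42774 = (24 - 6*98) - 1*(-24315)/42774 = (24 - 588) + 24315*(1/42774) = -564 + 8105/14258 = -8033407/14258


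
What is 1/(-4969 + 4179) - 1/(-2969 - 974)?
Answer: -3153/3114970 ≈ -0.0010122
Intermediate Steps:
1/(-4969 + 4179) - 1/(-2969 - 974) = 1/(-790) - 1/(-3943) = -1/790 - 1*(-1/3943) = -1/790 + 1/3943 = -3153/3114970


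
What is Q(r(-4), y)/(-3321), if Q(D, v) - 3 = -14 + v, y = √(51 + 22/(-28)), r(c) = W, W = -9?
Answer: 11/3321 - √9842/46494 ≈ 0.0011785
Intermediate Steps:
r(c) = -9
y = √9842/14 (y = √(51 + 22*(-1/28)) = √(51 - 11/14) = √(703/14) = √9842/14 ≈ 7.0862)
Q(D, v) = -11 + v (Q(D, v) = 3 + (-14 + v) = -11 + v)
Q(r(-4), y)/(-3321) = (-11 + √9842/14)/(-3321) = (-11 + √9842/14)*(-1/3321) = 11/3321 - √9842/46494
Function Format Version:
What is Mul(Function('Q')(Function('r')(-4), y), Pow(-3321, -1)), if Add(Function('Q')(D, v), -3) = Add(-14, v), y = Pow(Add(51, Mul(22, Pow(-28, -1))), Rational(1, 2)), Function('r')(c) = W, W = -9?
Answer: Add(Rational(11, 3321), Mul(Rational(-1, 46494), Pow(9842, Rational(1, 2)))) ≈ 0.0011785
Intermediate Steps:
Function('r')(c) = -9
y = Mul(Rational(1, 14), Pow(9842, Rational(1, 2))) (y = Pow(Add(51, Mul(22, Rational(-1, 28))), Rational(1, 2)) = Pow(Add(51, Rational(-11, 14)), Rational(1, 2)) = Pow(Rational(703, 14), Rational(1, 2)) = Mul(Rational(1, 14), Pow(9842, Rational(1, 2))) ≈ 7.0862)
Function('Q')(D, v) = Add(-11, v) (Function('Q')(D, v) = Add(3, Add(-14, v)) = Add(-11, v))
Mul(Function('Q')(Function('r')(-4), y), Pow(-3321, -1)) = Mul(Add(-11, Mul(Rational(1, 14), Pow(9842, Rational(1, 2)))), Pow(-3321, -1)) = Mul(Add(-11, Mul(Rational(1, 14), Pow(9842, Rational(1, 2)))), Rational(-1, 3321)) = Add(Rational(11, 3321), Mul(Rational(-1, 46494), Pow(9842, Rational(1, 2))))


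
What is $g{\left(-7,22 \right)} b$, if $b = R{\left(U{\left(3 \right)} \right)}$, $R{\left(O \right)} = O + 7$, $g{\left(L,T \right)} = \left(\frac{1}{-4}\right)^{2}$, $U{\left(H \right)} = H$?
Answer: $\frac{5}{8} \approx 0.625$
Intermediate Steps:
$g{\left(L,T \right)} = \frac{1}{16}$ ($g{\left(L,T \right)} = \left(- \frac{1}{4}\right)^{2} = \frac{1}{16}$)
$R{\left(O \right)} = 7 + O$
$b = 10$ ($b = 7 + 3 = 10$)
$g{\left(-7,22 \right)} b = \frac{1}{16} \cdot 10 = \frac{5}{8}$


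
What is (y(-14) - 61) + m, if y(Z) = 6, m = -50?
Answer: -105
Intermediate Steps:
(y(-14) - 61) + m = (6 - 61) - 50 = -55 - 50 = -105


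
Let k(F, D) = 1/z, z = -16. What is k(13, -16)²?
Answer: 1/256 ≈ 0.0039063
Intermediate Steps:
k(F, D) = -1/16 (k(F, D) = 1/(-16) = -1/16)
k(13, -16)² = (-1/16)² = 1/256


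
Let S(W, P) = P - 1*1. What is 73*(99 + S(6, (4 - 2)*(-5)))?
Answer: 6424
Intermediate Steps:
S(W, P) = -1 + P (S(W, P) = P - 1 = -1 + P)
73*(99 + S(6, (4 - 2)*(-5))) = 73*(99 + (-1 + (4 - 2)*(-5))) = 73*(99 + (-1 + 2*(-5))) = 73*(99 + (-1 - 10)) = 73*(99 - 11) = 73*88 = 6424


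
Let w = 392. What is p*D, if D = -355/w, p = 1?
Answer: -355/392 ≈ -0.90561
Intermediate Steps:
D = -355/392 ≈ -0.90561
p*D = 1*(-355/392) = -355/392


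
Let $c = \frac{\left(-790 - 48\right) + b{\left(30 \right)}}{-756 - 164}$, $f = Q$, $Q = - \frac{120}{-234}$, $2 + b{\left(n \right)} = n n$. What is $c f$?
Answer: $- \frac{10}{299} \approx -0.033445$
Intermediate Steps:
$b{\left(n \right)} = -2 + n^{2}$ ($b{\left(n \right)} = -2 + n n = -2 + n^{2}$)
$Q = \frac{20}{39}$ ($Q = \left(-120\right) \left(- \frac{1}{234}\right) = \frac{20}{39} \approx 0.51282$)
$f = \frac{20}{39} \approx 0.51282$
$c = - \frac{3}{46}$ ($c = \frac{\left(-790 - 48\right) - \left(2 - 30^{2}\right)}{-756 - 164} = \frac{\left(-790 - 48\right) + \left(-2 + 900\right)}{-920} = \left(-838 + 898\right) \left(- \frac{1}{920}\right) = 60 \left(- \frac{1}{920}\right) = - \frac{3}{46} \approx -0.065217$)
$c f = \left(- \frac{3}{46}\right) \frac{20}{39} = - \frac{10}{299}$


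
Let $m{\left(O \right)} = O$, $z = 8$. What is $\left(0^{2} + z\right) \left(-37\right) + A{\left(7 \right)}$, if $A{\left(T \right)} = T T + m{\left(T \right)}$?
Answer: $-240$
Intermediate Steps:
$A{\left(T \right)} = T + T^{2}$ ($A{\left(T \right)} = T T + T = T^{2} + T = T + T^{2}$)
$\left(0^{2} + z\right) \left(-37\right) + A{\left(7 \right)} = \left(0^{2} + 8\right) \left(-37\right) + 7 \left(1 + 7\right) = \left(0 + 8\right) \left(-37\right) + 7 \cdot 8 = 8 \left(-37\right) + 56 = -296 + 56 = -240$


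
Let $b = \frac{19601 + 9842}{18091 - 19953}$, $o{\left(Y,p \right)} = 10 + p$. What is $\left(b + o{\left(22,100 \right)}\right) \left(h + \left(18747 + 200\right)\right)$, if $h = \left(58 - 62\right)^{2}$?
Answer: $\frac{67870899}{38} \approx 1.7861 \cdot 10^{6}$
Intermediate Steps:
$h = 16$ ($h = \left(-4\right)^{2} = 16$)
$b = - \frac{29443}{1862}$ ($b = \frac{29443}{-1862} = 29443 \left(- \frac{1}{1862}\right) = - \frac{29443}{1862} \approx -15.813$)
$\left(b + o{\left(22,100 \right)}\right) \left(h + \left(18747 + 200\right)\right) = \left(- \frac{29443}{1862} + \left(10 + 100\right)\right) \left(16 + \left(18747 + 200\right)\right) = \left(- \frac{29443}{1862} + 110\right) \left(16 + 18947\right) = \frac{175377}{1862} \cdot 18963 = \frac{67870899}{38}$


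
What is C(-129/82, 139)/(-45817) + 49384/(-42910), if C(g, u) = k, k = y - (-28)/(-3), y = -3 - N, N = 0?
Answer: -3393146257/2949011205 ≈ -1.1506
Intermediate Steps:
y = -3 (y = -3 - 1*0 = -3 + 0 = -3)
k = -37/3 (k = -3 - (-28)/(-3) = -3 - (-28)*(-1)/3 = -3 - 7*4/3 = -3 - 28/3 = -37/3 ≈ -12.333)
C(g, u) = -37/3
C(-129/82, 139)/(-45817) + 49384/(-42910) = -37/3/(-45817) + 49384/(-42910) = -37/3*(-1/45817) + 49384*(-1/42910) = 37/137451 - 24692/21455 = -3393146257/2949011205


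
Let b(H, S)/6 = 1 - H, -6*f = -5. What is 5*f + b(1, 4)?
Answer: 25/6 ≈ 4.1667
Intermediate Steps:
f = 5/6 (f = -1/6*(-5) = 5/6 ≈ 0.83333)
b(H, S) = 6 - 6*H (b(H, S) = 6*(1 - H) = 6 - 6*H)
5*f + b(1, 4) = 5*(5/6) + (6 - 6*1) = 25/6 + (6 - 6) = 25/6 + 0 = 25/6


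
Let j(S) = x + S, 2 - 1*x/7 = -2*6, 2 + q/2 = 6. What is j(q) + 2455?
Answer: 2561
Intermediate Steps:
q = 8 (q = -4 + 2*6 = -4 + 12 = 8)
x = 98 (x = 14 - (-14)*6 = 14 - 7*(-12) = 14 + 84 = 98)
j(S) = 98 + S
j(q) + 2455 = (98 + 8) + 2455 = 106 + 2455 = 2561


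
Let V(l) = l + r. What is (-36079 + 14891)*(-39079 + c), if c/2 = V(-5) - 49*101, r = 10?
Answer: 1037512796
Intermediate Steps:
V(l) = 10 + l (V(l) = l + 10 = 10 + l)
c = -9888 (c = 2*((10 - 5) - 49*101) = 2*(5 - 4949) = 2*(-4944) = -9888)
(-36079 + 14891)*(-39079 + c) = (-36079 + 14891)*(-39079 - 9888) = -21188*(-48967) = 1037512796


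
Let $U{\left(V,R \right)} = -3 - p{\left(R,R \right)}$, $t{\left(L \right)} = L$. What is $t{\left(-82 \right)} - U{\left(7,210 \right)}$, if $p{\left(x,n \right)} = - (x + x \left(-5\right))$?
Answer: $761$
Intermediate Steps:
$p{\left(x,n \right)} = 4 x$ ($p{\left(x,n \right)} = - (x - 5 x) = - \left(-4\right) x = 4 x$)
$U{\left(V,R \right)} = -3 - 4 R$
$t{\left(-82 \right)} - U{\left(7,210 \right)} = -82 - \left(-3 - 840\right) = -82 - -843 = -82 + 843 = 761$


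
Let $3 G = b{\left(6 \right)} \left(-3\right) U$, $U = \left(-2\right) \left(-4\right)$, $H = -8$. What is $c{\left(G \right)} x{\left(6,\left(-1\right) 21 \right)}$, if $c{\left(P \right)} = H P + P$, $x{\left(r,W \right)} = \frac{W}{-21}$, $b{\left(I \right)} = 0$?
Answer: $0$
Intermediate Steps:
$U = 8$
$x{\left(r,W \right)} = - \frac{W}{21}$ ($x{\left(r,W \right)} = W \left(- \frac{1}{21}\right) = - \frac{W}{21}$)
$G = 0$ ($G = \frac{0 \left(-3\right) 8}{3} = \frac{0 \cdot 8}{3} = \frac{1}{3} \cdot 0 = 0$)
$c{\left(P \right)} = - 7 P$ ($c{\left(P \right)} = - 8 P + P = - 7 P$)
$c{\left(G \right)} x{\left(6,\left(-1\right) 21 \right)} = \left(-7\right) 0 \left(- \frac{\left(-1\right) 21}{21}\right) = 0 \left(\left(- \frac{1}{21}\right) \left(-21\right)\right) = 0 \cdot 1 = 0$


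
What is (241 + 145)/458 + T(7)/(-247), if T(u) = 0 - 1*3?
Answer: 48358/56563 ≈ 0.85494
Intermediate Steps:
T(u) = -3 (T(u) = 0 - 3 = -3)
(241 + 145)/458 + T(7)/(-247) = (241 + 145)/458 - 3/(-247) = 386*(1/458) - 3*(-1/247) = 193/229 + 3/247 = 48358/56563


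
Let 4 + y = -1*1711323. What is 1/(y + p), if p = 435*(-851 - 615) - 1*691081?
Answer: -1/3040118 ≈ -3.2893e-7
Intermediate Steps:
p = -1328791 (p = 435*(-1466) - 691081 = -637710 - 691081 = -1328791)
y = -1711327 (y = -4 - 1*1711323 = -4 - 1711323 = -1711327)
1/(y + p) = 1/(-1711327 - 1328791) = 1/(-3040118) = -1/3040118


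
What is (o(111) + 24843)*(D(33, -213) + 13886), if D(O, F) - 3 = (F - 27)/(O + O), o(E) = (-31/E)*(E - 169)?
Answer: 140487855723/407 ≈ 3.4518e+8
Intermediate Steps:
o(E) = -31*(-169 + E)/E (o(E) = (-31/E)*(-169 + E) = -31*(-169 + E)/E)
D(O, F) = 3 + (-27 + F)/(2*O) (D(O, F) = 3 + (F - 27)/(O + O) = 3 + (-27 + F)/((2*O)) = 3 + (-27 + F)*(1/(2*O)) = 3 + (-27 + F)/(2*O))
(o(111) + 24843)*(D(33, -213) + 13886) = ((-31 + 5239/111) + 24843)*((1/2)*(-27 - 213 + 6*33)/33 + 13886) = ((-31 + 5239*(1/111)) + 24843)*((1/2)*(1/33)*(-27 - 213 + 198) + 13886) = ((-31 + 5239/111) + 24843)*((1/2)*(1/33)*(-42) + 13886) = (1798/111 + 24843)*(-7/11 + 13886) = (2759371/111)*(152739/11) = 140487855723/407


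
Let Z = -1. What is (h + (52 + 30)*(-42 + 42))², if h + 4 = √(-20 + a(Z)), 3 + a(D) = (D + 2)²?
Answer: (-4 + I*√22)² ≈ -6.0 - 37.523*I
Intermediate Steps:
a(D) = -3 + (2 + D)² (a(D) = -3 + (D + 2)² = -3 + (2 + D)²)
h = -4 + I*√22 (h = -4 + √(-20 + (-3 + (2 - 1)²)) = -4 + √(-20 + (-3 + 1²)) = -4 + √(-20 + (-3 + 1)) = -4 + √(-20 - 2) = -4 + √(-22) = -4 + I*√22 ≈ -4.0 + 4.6904*I)
(h + (52 + 30)*(-42 + 42))² = ((-4 + I*√22) + (52 + 30)*(-42 + 42))² = ((-4 + I*√22) + 82*0)² = ((-4 + I*√22) + 0)² = (-4 + I*√22)²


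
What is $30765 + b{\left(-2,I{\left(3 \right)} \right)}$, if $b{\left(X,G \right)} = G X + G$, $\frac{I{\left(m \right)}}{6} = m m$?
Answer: $30711$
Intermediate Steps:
$I{\left(m \right)} = 6 m^{2}$ ($I{\left(m \right)} = 6 m m = 6 m^{2}$)
$b{\left(X,G \right)} = G + G X$
$30765 + b{\left(-2,I{\left(3 \right)} \right)} = 30765 + 6 \cdot 3^{2} \left(1 - 2\right) = 30765 + 6 \cdot 9 \left(-1\right) = 30765 + 54 \left(-1\right) = 30765 - 54 = 30711$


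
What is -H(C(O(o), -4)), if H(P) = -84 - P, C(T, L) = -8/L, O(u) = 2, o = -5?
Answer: 86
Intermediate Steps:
-H(C(O(o), -4)) = -(-84 - (-8)/(-4)) = -(-84 - (-8)*(-1)/4) = -(-84 - 1*2) = -(-84 - 2) = -1*(-86) = 86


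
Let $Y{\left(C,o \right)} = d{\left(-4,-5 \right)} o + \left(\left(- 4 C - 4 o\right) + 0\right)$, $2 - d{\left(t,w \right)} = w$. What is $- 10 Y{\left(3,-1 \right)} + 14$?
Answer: $164$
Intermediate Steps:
$d{\left(t,w \right)} = 2 - w$
$Y{\left(C,o \right)} = - 4 C + 3 o$ ($Y{\left(C,o \right)} = \left(2 - -5\right) o + \left(\left(- 4 C - 4 o\right) + 0\right) = \left(2 + 5\right) o - \left(4 C + 4 o\right) = 7 o - \left(4 C + 4 o\right) = - 4 C + 3 o$)
$- 10 Y{\left(3,-1 \right)} + 14 = - 10 \left(\left(-4\right) 3 + 3 \left(-1\right)\right) + 14 = - 10 \left(-12 - 3\right) + 14 = \left(-10\right) \left(-15\right) + 14 = 150 + 14 = 164$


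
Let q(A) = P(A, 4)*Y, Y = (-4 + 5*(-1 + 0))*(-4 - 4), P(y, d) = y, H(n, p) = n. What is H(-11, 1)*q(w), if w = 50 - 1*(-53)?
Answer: -81576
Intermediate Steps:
w = 103 (w = 50 + 53 = 103)
Y = 72 (Y = (-4 + 5*(-1))*(-8) = (-4 - 5)*(-8) = -9*(-8) = 72)
q(A) = 72*A (q(A) = A*72 = 72*A)
H(-11, 1)*q(w) = -792*103 = -11*7416 = -81576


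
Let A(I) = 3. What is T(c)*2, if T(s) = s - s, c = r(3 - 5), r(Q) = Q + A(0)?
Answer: 0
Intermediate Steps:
r(Q) = 3 + Q (r(Q) = Q + 3 = 3 + Q)
c = 1 (c = 3 + (3 - 5) = 3 - 2 = 1)
T(s) = 0
T(c)*2 = 0*2 = 0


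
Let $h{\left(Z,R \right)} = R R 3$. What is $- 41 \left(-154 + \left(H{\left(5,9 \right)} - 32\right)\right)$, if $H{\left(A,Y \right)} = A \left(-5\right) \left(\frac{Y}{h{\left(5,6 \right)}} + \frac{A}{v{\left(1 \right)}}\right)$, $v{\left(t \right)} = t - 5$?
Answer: $\frac{38581}{6} \approx 6430.2$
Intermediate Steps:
$v{\left(t \right)} = -5 + t$ ($v{\left(t \right)} = t - 5 = -5 + t$)
$h{\left(Z,R \right)} = 3 R^{2}$ ($h{\left(Z,R \right)} = R^{2} \cdot 3 = 3 R^{2}$)
$H{\left(A,Y \right)} = - 5 A \left(- \frac{A}{4} + \frac{Y}{108}\right)$ ($H{\left(A,Y \right)} = A \left(-5\right) \left(\frac{Y}{3 \cdot 6^{2}} + \frac{A}{-5 + 1}\right) = - 5 A \left(\frac{Y}{3 \cdot 36} + \frac{A}{-4}\right) = - 5 A \left(\frac{Y}{108} + A \left(- \frac{1}{4}\right)\right) = - 5 A \left(Y \frac{1}{108} - \frac{A}{4}\right) = - 5 A \left(\frac{Y}{108} - \frac{A}{4}\right) = - 5 A \left(- \frac{A}{4} + \frac{Y}{108}\right)$)
$- 41 \left(-154 + \left(H{\left(5,9 \right)} - 32\right)\right) = - 41 \left(-154 - \left(32 - \frac{25 \left(\left(-1\right) 9 + 27 \cdot 5\right)}{108}\right)\right) = - 41 \left(-154 - \left(32 - \frac{25 \left(-9 + 135\right)}{108}\right)\right) = - 41 \left(-154 - \left(32 - \frac{175}{6}\right)\right) = - 41 \left(-154 + \left(\frac{175}{6} - 32\right)\right) = - 41 \left(-154 - \frac{17}{6}\right) = \left(-41\right) \left(- \frac{941}{6}\right) = \frac{38581}{6}$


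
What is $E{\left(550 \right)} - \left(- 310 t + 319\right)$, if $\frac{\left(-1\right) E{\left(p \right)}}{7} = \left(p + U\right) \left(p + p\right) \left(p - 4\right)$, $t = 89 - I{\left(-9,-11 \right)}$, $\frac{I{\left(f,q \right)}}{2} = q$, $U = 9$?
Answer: $-2350113709$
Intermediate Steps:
$I{\left(f,q \right)} = 2 q$
$t = 111$ ($t = 89 - 2 \left(-11\right) = 89 - -22 = 89 + 22 = 111$)
$E{\left(p \right)} = - 14 p \left(-4 + p\right) \left(9 + p\right)$ ($E{\left(p \right)} = - 7 \left(p + 9\right) \left(p + p\right) \left(p - 4\right) = - 7 \left(9 + p\right) 2 p \left(-4 + p\right) = - 7 \cdot 2 p \left(-4 + p\right) \left(9 + p\right) = - 14 p \left(-4 + p\right) \left(9 + p\right)$)
$E{\left(550 \right)} - \left(- 310 t + 319\right) = 14 \cdot 550 \left(36 - 550^{2} - 2750\right) - \left(\left(-310\right) 111 + 319\right) = 14 \cdot 550 \left(36 - 302500 - 2750\right) - \left(-34410 + 319\right) = 14 \cdot 550 \left(36 - 302500 - 2750\right) - -34091 = 14 \cdot 550 \left(-305214\right) + 34091 = -2350147800 + 34091 = -2350113709$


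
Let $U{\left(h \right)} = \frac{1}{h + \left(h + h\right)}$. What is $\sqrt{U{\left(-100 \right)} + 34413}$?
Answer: $\frac{\sqrt{30971697}}{30} \approx 185.51$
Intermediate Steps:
$U{\left(h \right)} = \frac{1}{3 h}$ ($U{\left(h \right)} = \frac{1}{h + 2 h} = \frac{1}{3 h}$)
$\sqrt{U{\left(-100 \right)} + 34413} = \sqrt{\frac{1}{3 \left(-100\right)} + 34413} = \sqrt{\frac{1}{3} \left(- \frac{1}{100}\right) + 34413} = \sqrt{- \frac{1}{300} + 34413} = \sqrt{\frac{10323899}{300}} = \frac{\sqrt{30971697}}{30}$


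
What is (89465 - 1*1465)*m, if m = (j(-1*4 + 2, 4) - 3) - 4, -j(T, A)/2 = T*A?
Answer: 792000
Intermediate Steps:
j(T, A) = -2*A*T (j(T, A) = -2*T*A = -2*A*T)
m = 9 (m = (-2*4*(-1*4 + 2) - 3) - 4 = (-2*4*(-4 + 2) - 3) - 4 = (-2*4*(-2) - 3) - 4 = (16 - 3) - 4 = 13 - 4 = 9)
(89465 - 1*1465)*m = (89465 - 1*1465)*9 = (89465 - 1465)*9 = 88000*9 = 792000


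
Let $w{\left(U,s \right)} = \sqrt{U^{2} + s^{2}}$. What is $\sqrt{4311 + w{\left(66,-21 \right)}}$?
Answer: $\sqrt{4311 + 3 \sqrt{533}} \approx 66.184$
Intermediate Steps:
$\sqrt{4311 + w{\left(66,-21 \right)}} = \sqrt{4311 + \sqrt{66^{2} + \left(-21\right)^{2}}} = \sqrt{4311 + \sqrt{4356 + 441}} = \sqrt{4311 + \sqrt{4797}} = \sqrt{4311 + 3 \sqrt{533}}$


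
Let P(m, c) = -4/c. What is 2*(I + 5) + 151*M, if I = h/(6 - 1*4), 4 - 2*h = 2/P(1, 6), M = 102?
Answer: 30831/2 ≈ 15416.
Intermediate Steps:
h = 7/2 (h = 2 - 1/((-4/6)) = 2 - 1/((-4*⅙)) = 2 - 1/(-⅔) = 2 - (-3)/2 = 2 - ½*(-3) = 2 + 3/2 = 7/2 ≈ 3.5000)
I = 7/4 (I = 7/(2*(6 - 1*4)) = 7/(2*(6 - 4)) = (7/2)/2 = (7/2)*(½) = 7/4 ≈ 1.7500)
2*(I + 5) + 151*M = 2*(7/4 + 5) + 151*102 = 2*(27/4) + 15402 = 27/2 + 15402 = 30831/2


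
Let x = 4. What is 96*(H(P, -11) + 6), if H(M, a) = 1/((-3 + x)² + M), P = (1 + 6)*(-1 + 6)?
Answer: 1736/3 ≈ 578.67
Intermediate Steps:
P = 35 (P = 7*5 = 35)
H(M, a) = 1/(1 + M) (H(M, a) = 1/((-3 + 4)² + M) = 1/(1² + M) = 1/(1 + M))
96*(H(P, -11) + 6) = 96*(1/(1 + 35) + 6) = 96*(1/36 + 6) = 96*(217/36) = 1736/3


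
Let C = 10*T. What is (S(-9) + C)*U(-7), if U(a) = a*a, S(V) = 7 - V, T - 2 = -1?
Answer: 1274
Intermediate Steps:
T = 1 (T = 2 - 1 = 1)
C = 10 (C = 10*1 = 10)
U(a) = a**2
(S(-9) + C)*U(-7) = ((7 - 1*(-9)) + 10)*(-7)**2 = ((7 + 9) + 10)*49 = (16 + 10)*49 = 26*49 = 1274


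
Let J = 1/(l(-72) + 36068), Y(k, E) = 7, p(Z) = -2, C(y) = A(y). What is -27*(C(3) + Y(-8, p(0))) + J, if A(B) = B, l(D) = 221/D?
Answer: -701102178/2596675 ≈ -270.00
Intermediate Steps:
C(y) = y
J = 72/2596675 (J = 1/(221/(-72) + 36068) = 1/(221*(-1/72) + 36068) = 1/(-221/72 + 36068) = 1/(2596675/72) = 72/2596675 ≈ 2.7728e-5)
-27*(C(3) + Y(-8, p(0))) + J = -27*(3 + 7) + 72/2596675 = -27*10 + 72/2596675 = -270 + 72/2596675 = -701102178/2596675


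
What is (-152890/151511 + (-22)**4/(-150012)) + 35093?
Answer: 199387926115195/5682117033 ≈ 35090.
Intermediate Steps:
(-152890/151511 + (-22)**4/(-150012)) + 35093 = (-152890*1/151511 + 234256*(-1/150012)) + 35093 = (-152890/151511 - 58564/37503) + 35093 = -14606923874/5682117033 + 35093 = 199387926115195/5682117033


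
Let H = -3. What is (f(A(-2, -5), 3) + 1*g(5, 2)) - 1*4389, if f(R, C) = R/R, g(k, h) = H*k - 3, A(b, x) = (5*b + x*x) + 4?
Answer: -4406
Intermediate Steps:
A(b, x) = 4 + x**2 + 5*b (A(b, x) = (5*b + x**2) + 4 = (x**2 + 5*b) + 4 = 4 + x**2 + 5*b)
g(k, h) = -3 - 3*k (g(k, h) = -3*k - 3 = -3 - 3*k)
f(R, C) = 1
(f(A(-2, -5), 3) + 1*g(5, 2)) - 1*4389 = (1 + 1*(-3 - 3*5)) - 1*4389 = (1 + 1*(-3 - 15)) - 4389 = (1 + 1*(-18)) - 4389 = (1 - 18) - 4389 = -17 - 4389 = -4406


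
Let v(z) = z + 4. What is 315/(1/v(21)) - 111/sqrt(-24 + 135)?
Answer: 7875 - sqrt(111) ≈ 7864.5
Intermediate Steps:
v(z) = 4 + z
315/(1/v(21)) - 111/sqrt(-24 + 135) = 315/(1/(4 + 21)) - 111/sqrt(-24 + 135) = 315/(1/25) - 111*sqrt(111)/111 = 315/(1/25) - sqrt(111) = 315*25 - sqrt(111) = 7875 - sqrt(111)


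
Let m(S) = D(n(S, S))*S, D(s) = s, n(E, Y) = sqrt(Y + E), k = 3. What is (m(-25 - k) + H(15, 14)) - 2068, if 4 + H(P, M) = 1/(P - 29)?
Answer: -29009/14 - 56*I*sqrt(14) ≈ -2072.1 - 209.53*I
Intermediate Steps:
n(E, Y) = sqrt(E + Y)
m(S) = sqrt(2)*S**(3/2) (m(S) = sqrt(S + S)*S = sqrt(2*S)*S = (sqrt(2)*sqrt(S))*S = sqrt(2)*S**(3/2))
H(P, M) = -4 + 1/(-29 + P) (H(P, M) = -4 + 1/(P - 29) = -4 + 1/(-29 + P))
(m(-25 - k) + H(15, 14)) - 2068 = (sqrt(2)*(-25 - 1*3)**(3/2) + (117 - 4*15)/(-29 + 15)) - 2068 = (sqrt(2)*(-25 - 3)**(3/2) + (117 - 60)/(-14)) - 2068 = (sqrt(2)*(-28)**(3/2) - 1/14*57) - 2068 = (sqrt(2)*(-56*I*sqrt(7)) - 57/14) - 2068 = (-56*I*sqrt(14) - 57/14) - 2068 = (-57/14 - 56*I*sqrt(14)) - 2068 = -29009/14 - 56*I*sqrt(14)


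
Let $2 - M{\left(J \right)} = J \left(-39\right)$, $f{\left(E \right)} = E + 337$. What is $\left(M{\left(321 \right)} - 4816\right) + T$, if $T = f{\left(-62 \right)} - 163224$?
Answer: $-155244$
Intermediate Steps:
$f{\left(E \right)} = 337 + E$
$M{\left(J \right)} = 2 + 39 J$ ($M{\left(J \right)} = 2 - J \left(-39\right) = 2 - - 39 J = 2 + 39 J$)
$T = -162949$ ($T = \left(337 - 62\right) - 163224 = 275 - 163224 = -162949$)
$\left(M{\left(321 \right)} - 4816\right) + T = \left(\left(2 + 39 \cdot 321\right) - 4816\right) - 162949 = \left(\left(2 + 12519\right) - 4816\right) - 162949 = \left(12521 - 4816\right) - 162949 = 7705 - 162949 = -155244$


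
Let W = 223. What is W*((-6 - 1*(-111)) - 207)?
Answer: -22746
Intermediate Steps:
W*((-6 - 1*(-111)) - 207) = 223*((-6 - 1*(-111)) - 207) = 223*((-6 + 111) - 207) = 223*(105 - 207) = 223*(-102) = -22746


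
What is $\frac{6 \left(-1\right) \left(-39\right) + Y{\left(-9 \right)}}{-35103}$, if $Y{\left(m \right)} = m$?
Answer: $- \frac{75}{11701} \approx -0.0064097$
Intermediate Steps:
$\frac{6 \left(-1\right) \left(-39\right) + Y{\left(-9 \right)}}{-35103} = \frac{6 \left(-1\right) \left(-39\right) - 9}{-35103} = \left(\left(-6\right) \left(-39\right) - 9\right) \left(- \frac{1}{35103}\right) = \left(234 - 9\right) \left(- \frac{1}{35103}\right) = 225 \left(- \frac{1}{35103}\right) = - \frac{75}{11701}$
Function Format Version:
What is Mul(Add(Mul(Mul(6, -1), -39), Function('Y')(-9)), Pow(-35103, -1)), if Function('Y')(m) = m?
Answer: Rational(-75, 11701) ≈ -0.0064097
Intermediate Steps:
Mul(Add(Mul(Mul(6, -1), -39), Function('Y')(-9)), Pow(-35103, -1)) = Mul(Add(Mul(Mul(6, -1), -39), -9), Pow(-35103, -1)) = Mul(Add(Mul(-6, -39), -9), Rational(-1, 35103)) = Mul(Add(234, -9), Rational(-1, 35103)) = Mul(225, Rational(-1, 35103)) = Rational(-75, 11701)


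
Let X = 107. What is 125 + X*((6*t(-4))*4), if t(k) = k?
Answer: -10147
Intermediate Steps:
125 + X*((6*t(-4))*4) = 125 + 107*((6*(-4))*4) = 125 + 107*(-24*4) = 125 + 107*(-96) = 125 - 10272 = -10147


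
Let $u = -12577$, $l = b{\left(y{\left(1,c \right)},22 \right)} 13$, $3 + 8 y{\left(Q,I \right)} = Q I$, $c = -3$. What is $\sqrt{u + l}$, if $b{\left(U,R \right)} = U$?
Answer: $\frac{i \sqrt{50347}}{2} \approx 112.19 i$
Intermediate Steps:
$y{\left(Q,I \right)} = - \frac{3}{8} + \frac{I Q}{8}$ ($y{\left(Q,I \right)} = - \frac{3}{8} + \frac{Q I}{8} = - \frac{3}{8} + \frac{I Q}{8}$)
$l = - \frac{39}{4}$ ($l = \left(- \frac{3}{8} + \frac{1}{8} \left(-3\right) 1\right) 13 = \left(- \frac{3}{8} - \frac{3}{8}\right) 13 = \left(- \frac{3}{4}\right) 13 = - \frac{39}{4} \approx -9.75$)
$\sqrt{u + l} = \sqrt{-12577 - \frac{39}{4}} = \sqrt{- \frac{50347}{4}} = \frac{i \sqrt{50347}}{2}$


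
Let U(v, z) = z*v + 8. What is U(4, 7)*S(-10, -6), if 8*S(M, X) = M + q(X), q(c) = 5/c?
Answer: -195/4 ≈ -48.750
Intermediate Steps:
U(v, z) = 8 + v*z (U(v, z) = v*z + 8 = 8 + v*z)
S(M, X) = M/8 + 5/(8*X) (S(M, X) = (M + 5/X)/8 = M/8 + 5/(8*X))
U(4, 7)*S(-10, -6) = (8 + 4*7)*((⅛)*(5 - 10*(-6))/(-6)) = (8 + 28)*((⅛)*(-⅙)*(5 + 60)) = 36*((⅛)*(-⅙)*65) = 36*(-65/48) = -195/4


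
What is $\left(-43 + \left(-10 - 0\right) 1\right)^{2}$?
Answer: $2809$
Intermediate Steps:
$\left(-43 + \left(-10 - 0\right) 1\right)^{2} = \left(-43 + \left(-10 + 0\right) 1\right)^{2} = \left(-43 - 10\right)^{2} = \left(-53\right)^{2} = 2809$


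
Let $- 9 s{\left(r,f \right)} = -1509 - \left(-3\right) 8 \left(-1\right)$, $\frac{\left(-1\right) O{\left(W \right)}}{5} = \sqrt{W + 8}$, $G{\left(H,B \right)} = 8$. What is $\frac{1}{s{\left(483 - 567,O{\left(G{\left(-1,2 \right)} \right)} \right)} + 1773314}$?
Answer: $\frac{3}{5320453} \approx 5.6386 \cdot 10^{-7}$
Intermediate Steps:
$O{\left(W \right)} = - 5 \sqrt{8 + W}$ ($O{\left(W \right)} = - 5 \sqrt{W + 8} = - 5 \sqrt{8 + W}$)
$s{\left(r,f \right)} = \frac{511}{3}$ ($s{\left(r,f \right)} = - \frac{-1509 - \left(-3\right) 8 \left(-1\right)}{9} = - \frac{-1509 - \left(-24\right) \left(-1\right)}{9} = - \frac{-1509 - 24}{9} = \left(- \frac{1}{9}\right) \left(-1533\right) = \frac{511}{3}$)
$\frac{1}{s{\left(483 - 567,O{\left(G{\left(-1,2 \right)} \right)} \right)} + 1773314} = \frac{1}{\frac{511}{3} + 1773314} = \frac{1}{\frac{5320453}{3}} = \frac{3}{5320453}$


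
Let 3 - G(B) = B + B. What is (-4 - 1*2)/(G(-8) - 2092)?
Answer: 2/691 ≈ 0.0028944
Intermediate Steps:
G(B) = 3 - 2*B (G(B) = 3 - (B + B) = 3 - 2*B)
(-4 - 1*2)/(G(-8) - 2092) = (-4 - 1*2)/((3 - 2*(-8)) - 2092) = (-4 - 2)/((3 + 16) - 2092) = -6/(19 - 2092) = -6/(-2073) = -1/2073*(-6) = 2/691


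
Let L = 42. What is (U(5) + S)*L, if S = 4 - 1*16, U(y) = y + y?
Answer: -84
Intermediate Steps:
U(y) = 2*y
S = -12 (S = 4 - 16 = -12)
(U(5) + S)*L = (2*5 - 12)*42 = (10 - 12)*42 = -2*42 = -84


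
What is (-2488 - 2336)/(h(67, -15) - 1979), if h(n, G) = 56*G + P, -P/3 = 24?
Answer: 4824/2891 ≈ 1.6686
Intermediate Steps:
P = -72 (P = -3*24 = -72)
h(n, G) = -72 + 56*G (h(n, G) = 56*G - 72 = -72 + 56*G)
(-2488 - 2336)/(h(67, -15) - 1979) = (-2488 - 2336)/((-72 + 56*(-15)) - 1979) = -4824/((-72 - 840) - 1979) = -4824/(-912 - 1979) = -4824/(-2891) = -4824*(-1/2891) = 4824/2891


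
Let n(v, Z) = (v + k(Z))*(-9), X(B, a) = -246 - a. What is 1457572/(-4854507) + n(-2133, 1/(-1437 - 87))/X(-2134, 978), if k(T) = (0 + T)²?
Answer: -8169965508482647/511131585734784 ≈ -15.984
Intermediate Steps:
k(T) = T²
n(v, Z) = -9*v - 9*Z² (n(v, Z) = (v + Z²)*(-9) = -9*v - 9*Z²)
1457572/(-4854507) + n(-2133, 1/(-1437 - 87))/X(-2134, 978) = 1457572/(-4854507) + (-9*(-2133) - 9/(-1437 - 87)²)/(-246 - 1*978) = 1457572*(-1/4854507) + (19197 - 9*(1/(-1524))²)/(-246 - 978) = -1457572/4854507 + (19197 - 9*(-1/1524)²)/(-1224) = -1457572/4854507 + (19197 - 9*1/2322576)*(-1/1224) = -1457572/4854507 + (19197 - 1/258064)*(-1/1224) = -1457572/4854507 + (4954054607/258064)*(-1/1224) = -1457572/4854507 - 4954054607/315870336 = -8169965508482647/511131585734784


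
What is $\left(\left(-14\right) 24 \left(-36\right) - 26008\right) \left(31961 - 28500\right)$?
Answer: $-48149432$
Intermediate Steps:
$\left(\left(-14\right) 24 \left(-36\right) - 26008\right) \left(31961 - 28500\right) = \left(\left(-336\right) \left(-36\right) - 26008\right) 3461 = \left(12096 - 26008\right) 3461 = \left(-13912\right) 3461 = -48149432$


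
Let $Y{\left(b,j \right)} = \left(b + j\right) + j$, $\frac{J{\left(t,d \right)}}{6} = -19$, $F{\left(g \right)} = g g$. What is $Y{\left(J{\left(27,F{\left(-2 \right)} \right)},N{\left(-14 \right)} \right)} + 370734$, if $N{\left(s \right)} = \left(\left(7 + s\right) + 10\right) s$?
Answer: $370536$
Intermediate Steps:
$F{\left(g \right)} = g^{2}$
$J{\left(t,d \right)} = -114$ ($J{\left(t,d \right)} = 6 \left(-19\right) = -114$)
$N{\left(s \right)} = s \left(17 + s\right)$ ($N{\left(s \right)} = \left(17 + s\right) s = s \left(17 + s\right)$)
$Y{\left(b,j \right)} = b + 2 j$
$Y{\left(J{\left(27,F{\left(-2 \right)} \right)},N{\left(-14 \right)} \right)} + 370734 = \left(-114 + 2 \left(- 14 \left(17 - 14\right)\right)\right) + 370734 = \left(-114 + 2 \left(\left(-14\right) 3\right)\right) + 370734 = \left(-114 + 2 \left(-42\right)\right) + 370734 = \left(-114 - 84\right) + 370734 = -198 + 370734 = 370536$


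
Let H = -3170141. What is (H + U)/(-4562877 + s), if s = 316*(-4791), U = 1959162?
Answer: 172997/868119 ≈ 0.19928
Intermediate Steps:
s = -1513956
(H + U)/(-4562877 + s) = (-3170141 + 1959162)/(-4562877 - 1513956) = -1210979/(-6076833) = -1210979*(-1/6076833) = 172997/868119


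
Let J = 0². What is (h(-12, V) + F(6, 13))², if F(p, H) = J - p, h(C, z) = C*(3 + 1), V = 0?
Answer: 2916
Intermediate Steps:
J = 0
h(C, z) = 4*C (h(C, z) = C*4 = 4*C)
F(p, H) = -p (F(p, H) = 0 - p = -p)
(h(-12, V) + F(6, 13))² = (4*(-12) - 1*6)² = (-48 - 6)² = (-54)² = 2916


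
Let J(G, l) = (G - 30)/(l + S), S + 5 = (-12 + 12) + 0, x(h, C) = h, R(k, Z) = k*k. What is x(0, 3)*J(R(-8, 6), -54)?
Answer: 0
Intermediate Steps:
R(k, Z) = k**2
S = -5 (S = -5 + ((-12 + 12) + 0) = -5 + (0 + 0) = -5 + 0 = -5)
J(G, l) = (-30 + G)/(-5 + l) (J(G, l) = (G - 30)/(l - 5) = (-30 + G)/(-5 + l))
x(0, 3)*J(R(-8, 6), -54) = 0*((-30 + (-8)**2)/(-5 - 54)) = 0*((-30 + 64)/(-59)) = 0*(-1/59*34) = 0*(-34/59) = 0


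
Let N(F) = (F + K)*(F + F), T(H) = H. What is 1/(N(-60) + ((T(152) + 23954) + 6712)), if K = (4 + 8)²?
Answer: 1/20738 ≈ 4.8221e-5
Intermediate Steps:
K = 144 (K = 12² = 144)
N(F) = 2*F*(144 + F) (N(F) = (F + 144)*(F + F) = (144 + F)*(2*F) = 2*F*(144 + F))
1/(N(-60) + ((T(152) + 23954) + 6712)) = 1/(2*(-60)*(144 - 60) + ((152 + 23954) + 6712)) = 1/(2*(-60)*84 + (24106 + 6712)) = 1/(-10080 + 30818) = 1/20738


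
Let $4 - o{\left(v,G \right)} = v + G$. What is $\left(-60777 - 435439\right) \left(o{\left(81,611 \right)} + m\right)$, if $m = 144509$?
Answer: $-71366281336$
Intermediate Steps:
$o{\left(v,G \right)} = 4 - G - v$ ($o{\left(v,G \right)} = 4 - \left(v + G\right) = 4 - \left(G + v\right) = 4 - G - v$)
$\left(-60777 - 435439\right) \left(o{\left(81,611 \right)} + m\right) = \left(-60777 - 435439\right) \left(\left(4 - 611 - 81\right) + 144509\right) = - 496216 \left(\left(4 - 611 - 81\right) + 144509\right) = - 496216 \left(-688 + 144509\right) = \left(-496216\right) 143821 = -71366281336$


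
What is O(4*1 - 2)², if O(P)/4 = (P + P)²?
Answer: 4096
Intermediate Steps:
O(P) = 16*P² (O(P) = 4*(P + P)² = 4*(2*P)² = 4*(4*P²) = 16*P²)
O(4*1 - 2)² = (16*(4*1 - 2)²)² = (16*(4 - 2)²)² = (16*2²)² = (16*4)² = 64² = 4096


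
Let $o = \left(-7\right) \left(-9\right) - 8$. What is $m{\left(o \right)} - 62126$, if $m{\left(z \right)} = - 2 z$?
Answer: $-62236$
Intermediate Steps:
$o = 55$ ($o = 63 - 8 = 55$)
$m{\left(o \right)} - 62126 = \left(-2\right) 55 - 62126 = -110 - 62126 = -62236$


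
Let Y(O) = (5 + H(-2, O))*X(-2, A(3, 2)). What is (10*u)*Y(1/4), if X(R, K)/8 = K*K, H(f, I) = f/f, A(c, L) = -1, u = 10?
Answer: 4800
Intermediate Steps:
H(f, I) = 1
X(R, K) = 8*K² (X(R, K) = 8*(K*K) = 8*K²)
Y(O) = 48 (Y(O) = (5 + 1)*(8*(-1)²) = 6*(8*1) = 6*8 = 48)
(10*u)*Y(1/4) = (10*10)*48 = 100*48 = 4800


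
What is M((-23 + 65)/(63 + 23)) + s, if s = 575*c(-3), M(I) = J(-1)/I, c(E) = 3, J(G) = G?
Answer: 36182/21 ≈ 1723.0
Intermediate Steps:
M(I) = -1/I
s = 1725 (s = 575*3 = 1725)
M((-23 + 65)/(63 + 23)) + s = -1/((-23 + 65)/(63 + 23)) + 1725 = -1/(42/86) + 1725 = -1/(42*(1/86)) + 1725 = -1/21/43 + 1725 = -1*43/21 + 1725 = -43/21 + 1725 = 36182/21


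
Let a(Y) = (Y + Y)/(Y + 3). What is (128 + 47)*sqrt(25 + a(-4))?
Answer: 175*sqrt(33) ≈ 1005.3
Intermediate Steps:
a(Y) = 2*Y/(3 + Y) (a(Y) = (2*Y)/(3 + Y) = 2*Y/(3 + Y))
(128 + 47)*sqrt(25 + a(-4)) = (128 + 47)*sqrt(25 + 2*(-4)/(3 - 4)) = 175*sqrt(25 + 2*(-4)/(-1)) = 175*sqrt(25 + 2*(-4)*(-1)) = 175*sqrt(25 + 8) = 175*sqrt(33)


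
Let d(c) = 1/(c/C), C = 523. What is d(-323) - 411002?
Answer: -132754169/323 ≈ -4.1100e+5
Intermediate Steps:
d(c) = 523/c (d(c) = 1/(c/523) = 523/c)
d(-323) - 411002 = 523/(-323) - 411002 = 523*(-1/323) - 411002 = -523/323 - 411002 = -132754169/323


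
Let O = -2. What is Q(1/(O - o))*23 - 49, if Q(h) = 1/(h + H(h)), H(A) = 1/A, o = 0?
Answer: -291/5 ≈ -58.200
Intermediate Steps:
H(A) = 1/A
Q(h) = 1/(h + 1/h)
Q(1/(O - o))*23 - 49 = (1/((-2 - 1*0)*(1 + (1/(-2 - 1*0))²)))*23 - 49 = (1/((-2 + 0)*(1 + (1/(-2 + 0))²)))*23 - 49 = (1/((-2)*(1 + (1/(-2))²)))*23 - 49 = -1/(2*(1 + (-½)²))*23 - 49 = -1/(2*(1 + ¼))*23 - 49 = -1/(2*5/4)*23 - 49 = -½*⅘*23 - 49 = -⅖*23 - 49 = -46/5 - 49 = -291/5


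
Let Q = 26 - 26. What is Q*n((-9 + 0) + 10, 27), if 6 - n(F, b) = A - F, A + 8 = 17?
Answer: 0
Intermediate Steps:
A = 9 (A = -8 + 17 = 9)
n(F, b) = -3 + F (n(F, b) = 6 - (9 - F) = 6 + (-9 + F) = -3 + F)
Q = 0
Q*n((-9 + 0) + 10, 27) = 0*(-3 + ((-9 + 0) + 10)) = 0*(-3 + (-9 + 10)) = 0*(-3 + 1) = 0*(-2) = 0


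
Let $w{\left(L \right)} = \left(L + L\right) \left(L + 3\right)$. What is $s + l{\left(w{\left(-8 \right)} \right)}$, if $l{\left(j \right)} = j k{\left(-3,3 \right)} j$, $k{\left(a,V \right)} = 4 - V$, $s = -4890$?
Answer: $1510$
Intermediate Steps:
$w{\left(L \right)} = 2 L \left(3 + L\right)$
$l{\left(j \right)} = j^{2}$ ($l{\left(j \right)} = j \left(4 - 3\right) j = j 1 j = j j = j^{2}$)
$s + l{\left(w{\left(-8 \right)} \right)} = -4890 + \left(2 \left(-8\right) \left(3 - 8\right)\right)^{2} = -4890 + \left(2 \left(-8\right) \left(-5\right)\right)^{2} = -4890 + 80^{2} = -4890 + 6400 = 1510$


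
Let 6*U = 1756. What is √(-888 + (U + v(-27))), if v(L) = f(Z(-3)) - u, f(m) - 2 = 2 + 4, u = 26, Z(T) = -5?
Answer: 4*I*√345/3 ≈ 24.766*I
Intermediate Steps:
f(m) = 8 (f(m) = 2 + (2 + 4) = 2 + 6 = 8)
v(L) = -18 (v(L) = 8 - 1*26 = 8 - 26 = -18)
U = 878/3 (U = (⅙)*1756 = 878/3 ≈ 292.67)
√(-888 + (U + v(-27))) = √(-888 + (878/3 - 18)) = √(-888 + 824/3) = √(-1840/3) = 4*I*√345/3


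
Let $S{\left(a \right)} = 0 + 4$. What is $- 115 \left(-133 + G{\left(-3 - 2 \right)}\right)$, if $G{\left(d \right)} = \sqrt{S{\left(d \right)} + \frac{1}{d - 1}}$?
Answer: $15295 - \frac{115 \sqrt{138}}{6} \approx 15070.0$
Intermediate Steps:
$S{\left(a \right)} = 4$
$G{\left(d \right)} = \sqrt{4 + \frac{1}{-1 + d}}$ ($G{\left(d \right)} = \sqrt{4 + \frac{1}{d - 1}} = \sqrt{4 + \frac{1}{-1 + d}}$)
$- 115 \left(-133 + G{\left(-3 - 2 \right)}\right) = - 115 \left(-133 + \sqrt{\frac{-3 + 4 \left(-3 - 2\right)}{-1 - 5}}\right) = - 115 \left(-133 + \sqrt{\frac{-3 + 4 \left(-5\right)}{-1 - 5}}\right) = - 115 \left(-133 + \sqrt{\frac{-3 - 20}{-6}}\right) = - 115 \left(-133 + \sqrt{\left(- \frac{1}{6}\right) \left(-23\right)}\right) = - 115 \left(-133 + \sqrt{\frac{23}{6}}\right) = - 115 \left(-133 + \frac{\sqrt{138}}{6}\right) = 15295 - \frac{115 \sqrt{138}}{6}$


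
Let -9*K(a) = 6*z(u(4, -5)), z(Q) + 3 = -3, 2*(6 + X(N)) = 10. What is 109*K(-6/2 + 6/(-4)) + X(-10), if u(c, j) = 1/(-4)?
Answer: 435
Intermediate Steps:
u(c, j) = -¼
X(N) = -1 (X(N) = -6 + (½)*10 = -6 + 5 = -1)
z(Q) = -6 (z(Q) = -3 - 3 = -6)
K(a) = 4 (K(a) = -2*(-6)/3 = -⅑*(-36) = 4)
109*K(-6/2 + 6/(-4)) + X(-10) = 109*4 - 1 = 436 - 1 = 435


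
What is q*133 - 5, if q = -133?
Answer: -17694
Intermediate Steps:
q*133 - 5 = -133*133 - 5 = -17689 - 5 = -17694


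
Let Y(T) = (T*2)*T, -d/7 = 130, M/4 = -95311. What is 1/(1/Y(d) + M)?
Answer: -1656200/631416312799 ≈ -2.6230e-6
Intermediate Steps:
M = -381244 (M = 4*(-95311) = -381244)
d = -910 (d = -7*130 = -910)
Y(T) = 2*T² (Y(T) = (2*T)*T = 2*T²)
1/(1/Y(d) + M) = 1/(1/(2*(-910)²) - 381244) = 1/(1/(2*828100) - 381244) = 1/(1/1656200 - 381244) = 1/(-631416312799/1656200) = -1656200/631416312799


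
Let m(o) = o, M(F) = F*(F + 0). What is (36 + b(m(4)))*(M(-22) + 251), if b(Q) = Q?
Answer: 29400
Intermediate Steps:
M(F) = F² (M(F) = F*F = F²)
(36 + b(m(4)))*(M(-22) + 251) = (36 + 4)*((-22)² + 251) = 40*(484 + 251) = 40*735 = 29400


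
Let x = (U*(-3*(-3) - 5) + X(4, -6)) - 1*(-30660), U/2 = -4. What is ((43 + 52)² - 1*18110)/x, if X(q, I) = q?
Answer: -9085/30632 ≈ -0.29659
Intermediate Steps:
U = -8 (U = 2*(-4) = -8)
x = 30632 (x = (-8*(-3*(-3) - 5) + 4) - 1*(-30660) = (-8*(9 - 5) + 4) + 30660 = (-8*4 + 4) + 30660 = (-32 + 4) + 30660 = -28 + 30660 = 30632)
((43 + 52)² - 1*18110)/x = ((43 + 52)² - 1*18110)/30632 = (95² - 18110)*(1/30632) = (9025 - 18110)*(1/30632) = -9085*1/30632 = -9085/30632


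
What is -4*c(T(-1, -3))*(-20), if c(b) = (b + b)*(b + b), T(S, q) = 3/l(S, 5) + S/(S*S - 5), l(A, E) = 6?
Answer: 180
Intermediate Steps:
T(S, q) = ½ + S/(-5 + S²) (T(S, q) = 3/6 + S/(S*S - 5) = 3*(⅙) + S/(S² - 5) = ½ + S/(-5 + S²))
c(b) = 4*b² (c(b) = (2*b)*(2*b) = 4*b²)
-4*c(T(-1, -3))*(-20) = -16*((-5 + (-1)² + 2*(-1))/(2*(-5 + (-1)²)))²*(-20) = -16*((-5 + 1 - 2)/(2*(-5 + 1)))²*(-20) = -16*((½)*(-6)/(-4))²*(-20) = -16*((½)*(-¼)*(-6))²*(-20) = -16*(¾)²*(-20) = -16*9/16*(-20) = -4*9/4*(-20) = -9*(-20) = 180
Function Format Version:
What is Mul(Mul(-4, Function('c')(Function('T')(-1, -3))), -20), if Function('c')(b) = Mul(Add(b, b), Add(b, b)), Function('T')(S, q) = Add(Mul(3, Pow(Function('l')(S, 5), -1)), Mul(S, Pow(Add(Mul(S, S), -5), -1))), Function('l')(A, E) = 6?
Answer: 180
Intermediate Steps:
Function('T')(S, q) = Add(Rational(1, 2), Mul(S, Pow(Add(-5, Pow(S, 2)), -1))) (Function('T')(S, q) = Add(Mul(3, Pow(6, -1)), Mul(S, Pow(Add(Mul(S, S), -5), -1))) = Add(Mul(3, Rational(1, 6)), Mul(S, Pow(Add(Pow(S, 2), -5), -1))) = Add(Rational(1, 2), Mul(S, Pow(Add(-5, Pow(S, 2)), -1))))
Function('c')(b) = Mul(4, Pow(b, 2)) (Function('c')(b) = Mul(Mul(2, b), Mul(2, b)) = Mul(4, Pow(b, 2)))
Mul(Mul(-4, Function('c')(Function('T')(-1, -3))), -20) = Mul(Mul(-4, Mul(4, Pow(Mul(Rational(1, 2), Pow(Add(-5, Pow(-1, 2)), -1), Add(-5, Pow(-1, 2), Mul(2, -1))), 2))), -20) = Mul(Mul(-4, Mul(4, Pow(Mul(Rational(1, 2), Pow(Add(-5, 1), -1), Add(-5, 1, -2)), 2))), -20) = Mul(Mul(-4, Mul(4, Pow(Mul(Rational(1, 2), Pow(-4, -1), -6), 2))), -20) = Mul(Mul(-4, Mul(4, Pow(Mul(Rational(1, 2), Rational(-1, 4), -6), 2))), -20) = Mul(Mul(-4, Mul(4, Pow(Rational(3, 4), 2))), -20) = Mul(Mul(-4, Mul(4, Rational(9, 16))), -20) = Mul(Mul(-4, Rational(9, 4)), -20) = Mul(-9, -20) = 180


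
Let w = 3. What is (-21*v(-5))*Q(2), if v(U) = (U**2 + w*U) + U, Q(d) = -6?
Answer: 630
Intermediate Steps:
v(U) = U**2 + 4*U (v(U) = (U**2 + 3*U) + U = U**2 + 4*U)
(-21*v(-5))*Q(2) = -(-105)*(4 - 5)*(-6) = -(-105)*(-1)*(-6) = -21*5*(-6) = -105*(-6) = 630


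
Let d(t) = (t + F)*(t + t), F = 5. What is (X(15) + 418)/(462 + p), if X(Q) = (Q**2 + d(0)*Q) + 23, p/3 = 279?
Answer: 222/433 ≈ 0.51270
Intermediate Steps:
p = 837 (p = 3*279 = 837)
d(t) = 2*t*(5 + t) (d(t) = (t + 5)*(t + t) = (5 + t)*(2*t) = 2*t*(5 + t))
X(Q) = 23 + Q**2 (X(Q) = (Q**2 + (2*0*(5 + 0))*Q) + 23 = (Q**2 + (2*0*5)*Q) + 23 = (Q**2 + 0*Q) + 23 = (Q**2 + 0) + 23 = Q**2 + 23 = 23 + Q**2)
(X(15) + 418)/(462 + p) = ((23 + 15**2) + 418)/(462 + 837) = ((23 + 225) + 418)/1299 = (248 + 418)*(1/1299) = 666*(1/1299) = 222/433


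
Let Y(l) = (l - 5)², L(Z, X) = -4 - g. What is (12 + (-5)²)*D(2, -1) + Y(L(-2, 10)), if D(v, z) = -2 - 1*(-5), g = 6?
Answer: 336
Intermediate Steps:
L(Z, X) = -10 (L(Z, X) = -4 - 1*6 = -4 - 6 = -10)
Y(l) = (-5 + l)²
D(v, z) = 3 (D(v, z) = -2 + 5 = 3)
(12 + (-5)²)*D(2, -1) + Y(L(-2, 10)) = (12 + (-5)²)*3 + (-5 - 10)² = (12 + 25)*3 + (-15)² = 37*3 + 225 = 111 + 225 = 336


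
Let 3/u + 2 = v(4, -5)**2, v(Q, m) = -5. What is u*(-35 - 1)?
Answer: -108/23 ≈ -4.6956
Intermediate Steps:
u = 3/23 (u = 3/(-2 + (-5)**2) = 3/(-2 + 25) = 3/23 ≈ 0.13043)
u*(-35 - 1) = 3*(-35 - 1)/23 = (3/23)*(-36) = -108/23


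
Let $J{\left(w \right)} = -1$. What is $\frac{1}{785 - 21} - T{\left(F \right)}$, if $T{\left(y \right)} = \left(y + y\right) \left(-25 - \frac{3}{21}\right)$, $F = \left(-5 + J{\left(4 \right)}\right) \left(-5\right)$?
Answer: $\frac{8067847}{5348} \approx 1508.6$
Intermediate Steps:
$F = 30$ ($F = \left(-5 - 1\right) \left(-5\right) = \left(-6\right) \left(-5\right) = 30$)
$T{\left(y \right)} = - \frac{352 y}{7}$ ($T{\left(y \right)} = 2 y \left(-25 - \frac{1}{7}\right) = 2 y \left(- \frac{176}{7}\right) = - \frac{352 y}{7}$)
$\frac{1}{785 - 21} - T{\left(F \right)} = \frac{1}{785 - 21} - \left(- \frac{352}{7}\right) 30 = \frac{1}{764} - - \frac{10560}{7} = \frac{1}{764} + \frac{10560}{7} = \frac{8067847}{5348}$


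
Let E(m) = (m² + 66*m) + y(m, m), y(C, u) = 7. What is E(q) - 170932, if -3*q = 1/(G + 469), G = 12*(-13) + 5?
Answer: -155561640263/910116 ≈ -1.7093e+5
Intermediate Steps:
G = -151 (G = -156 + 5 = -151)
q = -1/954 (q = -1/(3*(-151 + 469)) = -⅓/318 = -⅓*1/318 = -1/954 ≈ -0.0010482)
E(m) = 7 + m² + 66*m (E(m) = (m² + 66*m) + 7 = 7 + m² + 66*m)
E(q) - 170932 = (7 + (-1/954)² + 66*(-1/954)) - 170932 = (7 + 1/910116 - 11/159) - 170932 = 6307849/910116 - 170932 = -155561640263/910116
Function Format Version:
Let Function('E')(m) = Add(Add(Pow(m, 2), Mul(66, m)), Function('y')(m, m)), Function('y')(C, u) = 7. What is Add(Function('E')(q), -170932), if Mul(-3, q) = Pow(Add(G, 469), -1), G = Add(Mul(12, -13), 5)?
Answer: Rational(-155561640263, 910116) ≈ -1.7093e+5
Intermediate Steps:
G = -151 (G = Add(-156, 5) = -151)
q = Rational(-1, 954) (q = Mul(Rational(-1, 3), Pow(Add(-151, 469), -1)) = Mul(Rational(-1, 3), Pow(318, -1)) = Mul(Rational(-1, 3), Rational(1, 318)) = Rational(-1, 954) ≈ -0.0010482)
Function('E')(m) = Add(7, Pow(m, 2), Mul(66, m)) (Function('E')(m) = Add(Add(Pow(m, 2), Mul(66, m)), 7) = Add(7, Pow(m, 2), Mul(66, m)))
Add(Function('E')(q), -170932) = Add(Add(7, Pow(Rational(-1, 954), 2), Mul(66, Rational(-1, 954))), -170932) = Add(Add(7, Rational(1, 910116), Rational(-11, 159)), -170932) = Add(Rational(6307849, 910116), -170932) = Rational(-155561640263, 910116)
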